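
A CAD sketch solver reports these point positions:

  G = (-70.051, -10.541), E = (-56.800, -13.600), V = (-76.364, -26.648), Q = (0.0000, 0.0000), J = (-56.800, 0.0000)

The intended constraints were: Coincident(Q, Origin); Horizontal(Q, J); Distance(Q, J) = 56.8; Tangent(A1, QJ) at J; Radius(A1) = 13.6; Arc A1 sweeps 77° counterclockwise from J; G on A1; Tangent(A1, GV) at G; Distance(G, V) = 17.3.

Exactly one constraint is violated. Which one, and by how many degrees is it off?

Tangent(A1, GV) at G — off by 8.40°.

Q = (0.00, 0.00) ✓; Q.y = 0.00, J.y = 0.00 ✓; |QJ| = 56.80 ✓; ∠(EJ, JQ) = 90.00° ✓; |EJ| = 13.60 ✓; bearing(E→G) − bearing(E→J) = 77.00° ✓; |EG| = 13.60 ✓; ∠(EG, GV) = 98.40° ✗; |GV| = 17.30 ✓.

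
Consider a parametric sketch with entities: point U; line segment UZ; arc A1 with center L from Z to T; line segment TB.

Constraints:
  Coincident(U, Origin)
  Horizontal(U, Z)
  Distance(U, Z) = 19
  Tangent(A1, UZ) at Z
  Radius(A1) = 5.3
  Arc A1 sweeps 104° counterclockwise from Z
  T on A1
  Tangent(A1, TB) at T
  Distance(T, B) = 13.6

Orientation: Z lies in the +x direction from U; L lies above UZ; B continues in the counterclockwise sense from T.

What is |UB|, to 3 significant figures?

28.7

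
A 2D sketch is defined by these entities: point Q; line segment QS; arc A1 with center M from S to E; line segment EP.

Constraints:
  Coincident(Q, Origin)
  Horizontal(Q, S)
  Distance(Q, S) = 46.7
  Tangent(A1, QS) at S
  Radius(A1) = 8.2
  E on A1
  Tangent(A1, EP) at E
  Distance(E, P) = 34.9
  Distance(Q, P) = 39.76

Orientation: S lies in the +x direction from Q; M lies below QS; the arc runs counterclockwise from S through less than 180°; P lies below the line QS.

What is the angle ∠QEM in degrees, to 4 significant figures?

153.8°

Q is at the origin; Q and S share the same y with |QS| = 46.7 and S on the +x side, so S = (46.70, 0.000). Tangency of A1 to QS means the radius MS is perpendicular to QS, so M = S + (0, -8.2) = (46.70, -8.200). Since ME ⟂ EP (tangency), |MP| = √(8.2² + 34.9²) = 35.85 regardless of where E sits on A1. So P lies on both circle(Q, 39.76) and circle(M, 35.85); the below-QS intersection is P = (21.34, -33.54). E is the foot of the tangent from P: E = (39.73, -3.880).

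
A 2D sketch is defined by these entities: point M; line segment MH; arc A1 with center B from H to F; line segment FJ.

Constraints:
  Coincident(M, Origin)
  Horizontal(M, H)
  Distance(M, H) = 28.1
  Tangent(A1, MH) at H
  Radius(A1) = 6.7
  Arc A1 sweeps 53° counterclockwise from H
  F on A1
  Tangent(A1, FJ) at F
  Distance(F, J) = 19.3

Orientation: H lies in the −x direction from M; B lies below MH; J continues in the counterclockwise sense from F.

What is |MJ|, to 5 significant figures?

48.558

M is at the origin; M and H share the same y with |MH| = 28.1 and H on the −x side, so H = (-28.100, 0.0000). A1 meets MH tangentially, so BH is at right angles to MH, so B = H + (0, -6.7) = (-28.100, -6.7000). On A1, H sits at bearing 90° from B; a 53° counterclockwise sweep puts F at bearing 143°, so F = B + 6.7·(cos 143°, sin 143°) = (-33.451, -2.6678). Since A1 is tangent to FJ there, BF ⟂ FJ, so FJ runs along (−sin 143°, cos 143°); with |FJ| = 19.3, J = (-45.066, -18.082). Then |MJ| = |J − M| = 48.558.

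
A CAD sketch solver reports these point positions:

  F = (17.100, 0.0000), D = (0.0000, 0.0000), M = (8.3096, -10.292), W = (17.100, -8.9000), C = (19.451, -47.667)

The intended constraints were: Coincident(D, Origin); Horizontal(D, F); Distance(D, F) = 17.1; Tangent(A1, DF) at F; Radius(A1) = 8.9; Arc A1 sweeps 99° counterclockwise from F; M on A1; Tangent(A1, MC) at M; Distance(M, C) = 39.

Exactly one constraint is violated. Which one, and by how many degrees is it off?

Tangent(A1, MC) at M — off by 7.60°.

D = (0.00, 0.00) ✓; D.y = 0.00, F.y = 0.00 ✓; |DF| = 17.10 ✓; ∠(WF, FD) = 90.00° ✓; |WF| = 8.900 ✓; bearing(W→M) − bearing(W→F) = 99.00° ✓; |WM| = 8.900 ✓; ∠(WM, MC) = 82.40° ✗; |MC| = 39.00 ✓.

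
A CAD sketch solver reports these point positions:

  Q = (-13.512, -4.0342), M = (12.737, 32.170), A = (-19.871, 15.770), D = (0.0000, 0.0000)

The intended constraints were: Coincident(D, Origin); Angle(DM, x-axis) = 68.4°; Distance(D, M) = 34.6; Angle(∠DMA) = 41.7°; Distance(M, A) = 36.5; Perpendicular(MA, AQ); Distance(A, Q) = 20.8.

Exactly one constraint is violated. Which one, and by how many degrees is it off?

Perpendicular(MA, AQ) — off by 8.90°.

D = (0.00, 0.00) ✓; DM at 68.40° ✓; |DM| = 34.60 ✓; ∠DMA = 41.70° ✓; |MA| = 36.50 ✓; ∠(MA, AQ) = 81.10° ✗; |AQ| = 20.80 ✓.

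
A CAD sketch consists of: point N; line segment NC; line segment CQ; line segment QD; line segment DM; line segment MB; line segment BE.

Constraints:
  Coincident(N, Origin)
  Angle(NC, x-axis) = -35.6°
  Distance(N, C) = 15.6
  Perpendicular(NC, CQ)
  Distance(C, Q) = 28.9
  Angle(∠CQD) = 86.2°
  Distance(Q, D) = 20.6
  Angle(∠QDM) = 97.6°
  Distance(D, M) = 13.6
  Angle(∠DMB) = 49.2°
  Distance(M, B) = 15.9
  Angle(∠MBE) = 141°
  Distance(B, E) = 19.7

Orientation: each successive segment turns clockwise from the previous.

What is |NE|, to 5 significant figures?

44.200

∠DMB = 49.2° gives MB at -72.600° from the x-axis; with |MB| = 15.9, B = (-8.1359, -23.118). ∠MBE = 141.0° gives BE at -111.60° from the x-axis; with |BE| = 19.7, E = (-15.388, -41.435). Then |NE| = |E − N| = 44.200.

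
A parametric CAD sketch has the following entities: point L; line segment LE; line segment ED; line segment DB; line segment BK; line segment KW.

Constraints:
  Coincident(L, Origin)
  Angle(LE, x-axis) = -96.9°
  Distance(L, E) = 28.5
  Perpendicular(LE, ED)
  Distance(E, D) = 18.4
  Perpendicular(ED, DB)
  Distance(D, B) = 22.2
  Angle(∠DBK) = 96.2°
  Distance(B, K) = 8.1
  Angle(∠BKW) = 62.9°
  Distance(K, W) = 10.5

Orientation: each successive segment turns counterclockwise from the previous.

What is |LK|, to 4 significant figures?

11.68

The perpendicularity gives DB at right angles to ED, so DB runs at 83.10°; with |DB| = 22.2, B = (17.51, -8.465). ∠DBK = 96.2° gives BK at 166.9° from the x-axis; with |BK| = 8.1, K = (9.621, -6.629). Then |LK| = |K − L| = 11.68.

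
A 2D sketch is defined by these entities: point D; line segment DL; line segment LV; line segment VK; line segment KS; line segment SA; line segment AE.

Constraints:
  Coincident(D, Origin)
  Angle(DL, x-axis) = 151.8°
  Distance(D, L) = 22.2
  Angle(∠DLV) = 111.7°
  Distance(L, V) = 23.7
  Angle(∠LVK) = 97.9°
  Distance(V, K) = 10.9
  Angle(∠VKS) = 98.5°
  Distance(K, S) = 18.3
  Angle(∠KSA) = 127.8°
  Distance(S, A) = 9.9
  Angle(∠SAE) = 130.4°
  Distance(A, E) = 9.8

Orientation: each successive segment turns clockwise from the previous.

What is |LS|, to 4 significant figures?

17.70

∠LVK = 97.9° gives VK at 1.400° from the x-axis; with |VK| = 10.9, K = (-5.985, 34.30). ∠VKS = 98.5° gives KS at -80.10° from the x-axis; with |KS| = 18.3, S = (-2.839, 16.28). Then |LS| = |S − L| = 17.70.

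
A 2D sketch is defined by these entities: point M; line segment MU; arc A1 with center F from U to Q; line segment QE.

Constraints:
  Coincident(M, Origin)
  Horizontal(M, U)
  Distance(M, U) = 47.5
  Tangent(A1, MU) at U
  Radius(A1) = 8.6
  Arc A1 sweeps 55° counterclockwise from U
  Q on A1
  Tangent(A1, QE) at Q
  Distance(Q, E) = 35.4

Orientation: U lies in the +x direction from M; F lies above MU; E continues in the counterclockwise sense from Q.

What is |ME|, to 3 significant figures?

81.7

M is at the origin; MU is horizontal with |MU| = 47.5 and U on the +x side, so U = (47.5, 0.00). Since A1 is tangent to MU there, FU ⟂ MU, so F = U + (0, 8.6) = (47.5, 8.60). On A1, U sits at bearing -90° from F; a 55° counterclockwise sweep puts Q at bearing -35°, so Q = F + 8.6·(cos -35°, sin -35°) = (54.5, 3.67). The tangent condition forces FQ to be normal to QE, so QE runs along (−sin -35°, cos -35°); with |QE| = 35.4, E = (74.8, 32.7). Then |ME| = |E − M| = 81.7.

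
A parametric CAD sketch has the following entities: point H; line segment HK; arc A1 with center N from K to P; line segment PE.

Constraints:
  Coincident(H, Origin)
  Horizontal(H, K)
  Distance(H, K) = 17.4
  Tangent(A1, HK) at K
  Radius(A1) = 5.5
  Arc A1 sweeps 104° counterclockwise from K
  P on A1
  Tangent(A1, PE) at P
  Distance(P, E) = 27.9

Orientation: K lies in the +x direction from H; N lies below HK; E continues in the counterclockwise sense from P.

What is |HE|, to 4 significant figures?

38.77

On A1, K sits at bearing 90° from N; a 104° counterclockwise sweep puts P at bearing 194°, so P = N + 5.5·(cos 194°, sin 194°) = (12.06, -6.831). A1 meets PE tangentially, so NP is at right angles to PE, so PE runs along (−sin 194°, cos 194°); with |PE| = 27.9, E = (18.81, -33.90). Then |HE| = |E − H| = 38.77.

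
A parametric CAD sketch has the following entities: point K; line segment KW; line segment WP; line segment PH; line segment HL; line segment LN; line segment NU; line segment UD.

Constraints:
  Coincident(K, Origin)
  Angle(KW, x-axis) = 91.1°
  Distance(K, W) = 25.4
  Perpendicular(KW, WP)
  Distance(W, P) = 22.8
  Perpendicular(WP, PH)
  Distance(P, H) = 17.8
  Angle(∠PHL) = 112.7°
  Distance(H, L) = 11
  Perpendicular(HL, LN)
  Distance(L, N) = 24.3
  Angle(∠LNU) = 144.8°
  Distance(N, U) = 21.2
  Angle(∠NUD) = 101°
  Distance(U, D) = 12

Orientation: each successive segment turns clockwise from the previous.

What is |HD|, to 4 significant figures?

38.67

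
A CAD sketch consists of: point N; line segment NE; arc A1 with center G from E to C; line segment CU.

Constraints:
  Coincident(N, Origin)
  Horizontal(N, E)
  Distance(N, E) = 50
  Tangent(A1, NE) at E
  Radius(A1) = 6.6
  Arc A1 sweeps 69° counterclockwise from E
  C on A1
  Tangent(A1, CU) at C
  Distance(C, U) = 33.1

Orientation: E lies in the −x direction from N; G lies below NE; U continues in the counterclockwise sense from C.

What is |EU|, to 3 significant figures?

39.5

On A1, E sits at bearing 90° from G; a 69° counterclockwise sweep puts C at bearing 159°, so C = G + 6.6·(cos 159°, sin 159°) = (-56.2, -4.23). A1 meets CU tangentially, so GC is at right angles to CU, so CU runs along (−sin 159°, cos 159°); with |CU| = 33.1, U = (-68.0, -35.1). Then |EU| = |U − E| = 39.5.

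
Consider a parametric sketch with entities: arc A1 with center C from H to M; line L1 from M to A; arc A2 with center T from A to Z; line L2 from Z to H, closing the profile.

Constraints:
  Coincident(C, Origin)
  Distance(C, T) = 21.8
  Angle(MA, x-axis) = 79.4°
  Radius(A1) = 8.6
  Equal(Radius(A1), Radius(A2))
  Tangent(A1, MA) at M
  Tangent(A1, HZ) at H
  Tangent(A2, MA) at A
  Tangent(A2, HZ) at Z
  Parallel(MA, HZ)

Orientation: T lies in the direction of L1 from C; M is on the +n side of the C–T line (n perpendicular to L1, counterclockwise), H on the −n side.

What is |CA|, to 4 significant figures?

23.44

Tangency of A1 to both parallel lines with radius 8.6 puts M and H at C ± 8.6·n: M = (-8.453, 1.582), H = (8.453, -1.582). Equal radii place A and Z the same way about T: A = T + 8.6·n = (-4.443, 23.01), Z = T − 8.6·n = (12.46, 19.85). Then |CA| = |A − C| = 23.44.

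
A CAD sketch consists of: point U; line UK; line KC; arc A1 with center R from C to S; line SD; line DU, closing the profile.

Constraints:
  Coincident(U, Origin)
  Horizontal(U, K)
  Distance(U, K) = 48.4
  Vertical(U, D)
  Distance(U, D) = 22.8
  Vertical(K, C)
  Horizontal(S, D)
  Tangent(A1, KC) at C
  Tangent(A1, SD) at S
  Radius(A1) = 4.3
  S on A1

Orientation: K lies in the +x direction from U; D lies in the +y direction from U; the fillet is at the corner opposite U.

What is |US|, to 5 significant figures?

49.645

U is at the origin; UK is horizontal with |UK| = 48.4 and K on the +x side, so K = (48.400, 0.0000). UD is vertical with |UD| = 22.8 and D on the +y side, so D = (0.0000, 22.800). The virtual corner opposite U is at (48.400, 22.800). The tangent condition forces RC to be normal to KC and tangency of A1 to SD means the radius RS is perpendicular to SD, with radius 4.3, so the center R sits 4.3 in from both sides at R = (44.100, 18.500). That places the tangent points at C = (48.400, 18.500) on KC and S = (44.100, 22.800) on SD. Then |US| = |S − U| = 49.645.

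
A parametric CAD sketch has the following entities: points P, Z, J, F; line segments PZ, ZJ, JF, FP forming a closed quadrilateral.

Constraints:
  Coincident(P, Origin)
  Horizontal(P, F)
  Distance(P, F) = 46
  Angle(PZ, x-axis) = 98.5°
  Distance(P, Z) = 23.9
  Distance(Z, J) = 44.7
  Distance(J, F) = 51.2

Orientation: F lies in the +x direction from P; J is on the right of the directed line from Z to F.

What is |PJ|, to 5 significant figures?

20.985

P is at the origin; P and F share the same y with |PF| = 46.0 and F in +x, so F = (46.0, 0). PZ runs at 98.5° with |PZ| = 23.9, so Z = (-3.5326, 23.637). J is determined by |ZJ| = 44.7 and |JF| = 51.2 together: it lies at the intersection of circle(Z, 44.7) and circle(F, 51.2). With |ZF| = 54.884, the foot of the radical line on ZF is 21.763 from Z and the perpendicular offset is √(44.7² − 21.763²) = 39.044. Taking the right-of-ZF solution: J = (-0.70725, -20.973).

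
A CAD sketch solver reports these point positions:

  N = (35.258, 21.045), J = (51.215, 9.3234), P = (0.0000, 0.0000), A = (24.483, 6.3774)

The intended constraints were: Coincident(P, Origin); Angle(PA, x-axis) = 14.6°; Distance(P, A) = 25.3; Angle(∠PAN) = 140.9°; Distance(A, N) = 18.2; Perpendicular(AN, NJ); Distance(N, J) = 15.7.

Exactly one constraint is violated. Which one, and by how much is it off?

Distance(N, J) = 15.7 — off by 4.10.

P = (0.00, 0.00) ✓; PA at 14.60° ✓; |PA| = 25.30 ✓; ∠PAN = 140.9° ✓; |AN| = 18.20 ✓; ∠(AN, NJ) = 90.00° ✓; |NJ| = 19.80 ✗.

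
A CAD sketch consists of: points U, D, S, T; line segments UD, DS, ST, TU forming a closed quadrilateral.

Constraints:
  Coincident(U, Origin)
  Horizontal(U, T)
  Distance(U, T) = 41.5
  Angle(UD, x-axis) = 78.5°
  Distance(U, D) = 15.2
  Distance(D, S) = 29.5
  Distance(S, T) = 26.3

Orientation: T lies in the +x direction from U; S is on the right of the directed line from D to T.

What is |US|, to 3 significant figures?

20.6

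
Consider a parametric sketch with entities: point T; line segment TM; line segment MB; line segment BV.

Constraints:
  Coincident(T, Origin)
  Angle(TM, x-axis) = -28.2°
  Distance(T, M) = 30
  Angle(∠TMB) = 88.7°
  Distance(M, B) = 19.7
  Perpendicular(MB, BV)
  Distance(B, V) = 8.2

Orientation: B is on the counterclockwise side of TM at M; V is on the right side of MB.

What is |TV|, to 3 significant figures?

42.7

∠TMB = 88.7°, so MB runs at -28.2° + (180° − 88.7°) = 63.1° from the x-axis; with |MB| = 19.7, B = M + 19.7·(cos 63.1°, sin 63.1°) = (35.4, 3.39). The perpendicularity gives BV at right angles to MB; with |BV| = 8.2 on the right of MB, V = B + 8.2·(0.892, -0.452) = (42.7, -0.318). Then |TV| = |V − T| = 42.7.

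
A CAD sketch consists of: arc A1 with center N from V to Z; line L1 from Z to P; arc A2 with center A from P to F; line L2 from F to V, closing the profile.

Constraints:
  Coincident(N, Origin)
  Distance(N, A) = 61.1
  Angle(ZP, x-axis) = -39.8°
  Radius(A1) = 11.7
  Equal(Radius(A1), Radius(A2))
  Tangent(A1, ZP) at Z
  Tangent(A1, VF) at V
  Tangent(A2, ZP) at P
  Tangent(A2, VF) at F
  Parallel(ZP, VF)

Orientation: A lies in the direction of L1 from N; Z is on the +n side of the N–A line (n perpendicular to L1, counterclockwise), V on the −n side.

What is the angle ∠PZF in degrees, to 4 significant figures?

20.96°

The slot axis is L1's direction at -39.8°, so u = (cos -39.8°, sin -39.8°) = (0.7683, -0.6401) and n = (−sin -39.8°, cos -39.8°) = (0.6401, 0.7683). N is at the origin and A lies 61.1 along u from N, so A = 61.1·u = (46.94, -39.11). Tangency of A1 to both parallel lines with radius 11.7 puts Z and V at N ± 11.7·n: Z = (7.489, 8.989), V = (-7.489, -8.989). Equal radii place P and F the same way about A: P = A + 11.7·n = (54.43, -30.12), F = A − 11.7·n = (39.45, -48.10). Then cos ∠PZF = ZP·ZF / (|ZP||ZF|), giving 20.96°.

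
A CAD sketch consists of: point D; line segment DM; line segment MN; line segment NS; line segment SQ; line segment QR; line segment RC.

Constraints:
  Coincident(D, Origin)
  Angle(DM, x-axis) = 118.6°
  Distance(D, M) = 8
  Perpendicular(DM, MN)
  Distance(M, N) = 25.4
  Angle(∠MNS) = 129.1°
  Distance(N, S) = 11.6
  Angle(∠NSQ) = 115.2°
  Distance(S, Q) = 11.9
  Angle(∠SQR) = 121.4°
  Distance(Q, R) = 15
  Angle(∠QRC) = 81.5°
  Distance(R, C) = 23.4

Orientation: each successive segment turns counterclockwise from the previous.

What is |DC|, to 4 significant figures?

17.11

∠SQR = 121.4° gives QR at 22.90° from the x-axis; with |QR| = 15.0, R = (-4.763, -17.65). ∠QRC = 81.5° gives RC at 121.4° from the x-axis; with |RC| = 23.4, C = (-16.95, 2.325). Then |DC| = |C − D| = 17.11.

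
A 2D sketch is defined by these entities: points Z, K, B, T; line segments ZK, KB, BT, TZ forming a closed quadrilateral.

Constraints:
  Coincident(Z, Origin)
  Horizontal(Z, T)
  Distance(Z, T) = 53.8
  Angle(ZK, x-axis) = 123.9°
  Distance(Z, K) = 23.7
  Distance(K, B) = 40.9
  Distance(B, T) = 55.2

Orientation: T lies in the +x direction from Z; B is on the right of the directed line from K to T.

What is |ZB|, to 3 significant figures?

18.5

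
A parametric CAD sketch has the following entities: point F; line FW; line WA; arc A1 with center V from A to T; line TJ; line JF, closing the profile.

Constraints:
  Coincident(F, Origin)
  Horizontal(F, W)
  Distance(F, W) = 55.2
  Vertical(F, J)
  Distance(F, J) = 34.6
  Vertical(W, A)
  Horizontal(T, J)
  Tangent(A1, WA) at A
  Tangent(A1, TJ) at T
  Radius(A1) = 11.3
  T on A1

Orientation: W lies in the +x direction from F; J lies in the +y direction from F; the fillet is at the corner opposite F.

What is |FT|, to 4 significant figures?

55.90

The virtual corner opposite F is at (55.20, 34.60). Since A1 is tangent to WA there, VA ⟂ WA and A1 meets TJ tangentially, so VT is at right angles to TJ, with radius 11.3, so the center V sits 11.3 in from both sides at V = (43.90, 23.30). That places the tangent points at A = (55.20, 23.30) on WA and T = (43.90, 34.60) on TJ. Then |FT| = |T − F| = 55.90.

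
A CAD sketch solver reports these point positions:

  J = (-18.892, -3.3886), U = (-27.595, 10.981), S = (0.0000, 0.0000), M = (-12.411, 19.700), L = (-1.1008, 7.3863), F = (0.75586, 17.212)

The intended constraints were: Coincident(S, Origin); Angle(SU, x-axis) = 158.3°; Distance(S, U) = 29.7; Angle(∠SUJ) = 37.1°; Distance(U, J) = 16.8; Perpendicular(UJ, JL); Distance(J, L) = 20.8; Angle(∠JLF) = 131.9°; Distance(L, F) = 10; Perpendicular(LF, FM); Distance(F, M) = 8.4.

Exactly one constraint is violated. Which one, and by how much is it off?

Distance(F, M) = 8.4 — off by 5.00.

S = (0.00, 0.00) ✓; SU at 158.3° ✓; |SU| = 29.70 ✓; ∠SUJ = 37.10° ✓; |UJ| = 16.80 ✓; ∠(UJ, JL) = 90.00° ✓; |JL| = 20.80 ✓; ∠JLF = 131.9° ✓; |LF| = 10.00 ✓; ∠(LF, FM) = 90.00° ✓; |FM| = 13.40 ✗.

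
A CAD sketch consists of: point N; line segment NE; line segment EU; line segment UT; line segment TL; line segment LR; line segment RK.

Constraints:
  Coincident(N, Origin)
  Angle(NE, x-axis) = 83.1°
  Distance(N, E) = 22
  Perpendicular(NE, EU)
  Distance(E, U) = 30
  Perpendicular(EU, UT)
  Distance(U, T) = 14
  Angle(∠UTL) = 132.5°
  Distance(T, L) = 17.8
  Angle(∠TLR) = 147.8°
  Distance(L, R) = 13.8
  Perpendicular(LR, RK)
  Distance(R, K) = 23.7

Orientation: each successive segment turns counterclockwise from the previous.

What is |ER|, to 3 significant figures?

28.7

N is at the origin; NE runs at 83.1° with length 22.0, so E = (2.64, 21.8). NE is perpendicular to EU, so EU runs at 173°; with |EU| = 30.0, U = (-27.1, 25.4). EU ⟂ UT, so UT runs at -96.9°; with |UT| = 14.0, T = (-28.8, 11.5). ∠UTL = 132.5° gives TL at -49.4° from the x-axis; with |TL| = 17.8, L = (-17.2, -1.97). ∠TLR = 147.8° gives LR at -17.2° from the x-axis; with |LR| = 13.8, R = (-4.06, -6.05). Then |ER| = |R − E| = 28.7.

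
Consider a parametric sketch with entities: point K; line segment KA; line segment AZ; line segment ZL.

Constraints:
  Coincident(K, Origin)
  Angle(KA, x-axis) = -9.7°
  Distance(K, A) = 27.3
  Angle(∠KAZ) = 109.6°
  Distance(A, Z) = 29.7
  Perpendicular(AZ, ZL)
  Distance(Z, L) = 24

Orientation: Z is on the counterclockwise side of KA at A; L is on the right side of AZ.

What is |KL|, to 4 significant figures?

63.10

K is at the origin; KA runs at -9.7° with length 27.3, so A = 27.3·(cos -9.7°, sin -9.7°) = (26.91, -4.600). ∠KAZ = 109.6°, so AZ runs at -9.7° + (180° − 109.6°) = 60.70° from the x-axis; with |AZ| = 29.7, Z = A + 29.7·(cos 60.70°, sin 60.70°) = (41.44, 21.30). AZ is perpendicular to ZL; with |ZL| = 24.0 on the right of AZ, L = Z + 24.0·(0.8721, -0.4894) = (62.37, 9.556). Then |KL| = |L − K| = 63.10.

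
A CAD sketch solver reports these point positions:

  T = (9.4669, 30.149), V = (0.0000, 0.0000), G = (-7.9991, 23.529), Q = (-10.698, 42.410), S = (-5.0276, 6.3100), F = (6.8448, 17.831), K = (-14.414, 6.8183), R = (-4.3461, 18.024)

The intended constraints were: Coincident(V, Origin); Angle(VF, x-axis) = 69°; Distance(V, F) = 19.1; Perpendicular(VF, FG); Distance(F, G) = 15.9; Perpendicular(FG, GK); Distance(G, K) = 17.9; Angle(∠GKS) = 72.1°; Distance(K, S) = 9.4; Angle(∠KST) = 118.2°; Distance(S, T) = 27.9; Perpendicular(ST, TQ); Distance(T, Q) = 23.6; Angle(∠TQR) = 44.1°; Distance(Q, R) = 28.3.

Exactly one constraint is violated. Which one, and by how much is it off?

Distance(Q, R) = 28.3 — off by 3.10.

V = (0.00, 0.00) ✓; VF at 69.00° ✓; |VF| = 19.10 ✓; ∠(VF, FG) = 90.00° ✓; |FG| = 15.90 ✓; ∠(FG, GK) = 90.00° ✓; |GK| = 17.90 ✓; ∠GKS = 72.10° ✓; |KS| = 9.400 ✓; ∠KST = 118.2° ✓; |ST| = 27.90 ✓; ∠(ST, TQ) = 90.00° ✓; |TQ| = 23.60 ✓; ∠TQR = 44.10° ✓; |QR| = 25.20 ✗.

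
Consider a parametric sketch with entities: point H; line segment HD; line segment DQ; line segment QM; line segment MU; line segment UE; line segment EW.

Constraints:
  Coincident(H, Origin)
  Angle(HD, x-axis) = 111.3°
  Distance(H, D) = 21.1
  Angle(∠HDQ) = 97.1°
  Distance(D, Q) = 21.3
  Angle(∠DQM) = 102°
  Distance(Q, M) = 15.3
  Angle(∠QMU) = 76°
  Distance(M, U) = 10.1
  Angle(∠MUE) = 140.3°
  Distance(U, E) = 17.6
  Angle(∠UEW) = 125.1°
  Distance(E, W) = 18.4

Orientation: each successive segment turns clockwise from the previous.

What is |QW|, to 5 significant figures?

23.625

∠MUE = 140.3° gives UE at 166.70° from the x-axis; with |UE| = 17.6, E = (-5.1865, 17.696). ∠UEW = 125.1° gives EW at 111.80° from the x-axis; with |EW| = 18.4, W = (-12.020, 34.780). Then |QW| = |W − Q| = 23.625.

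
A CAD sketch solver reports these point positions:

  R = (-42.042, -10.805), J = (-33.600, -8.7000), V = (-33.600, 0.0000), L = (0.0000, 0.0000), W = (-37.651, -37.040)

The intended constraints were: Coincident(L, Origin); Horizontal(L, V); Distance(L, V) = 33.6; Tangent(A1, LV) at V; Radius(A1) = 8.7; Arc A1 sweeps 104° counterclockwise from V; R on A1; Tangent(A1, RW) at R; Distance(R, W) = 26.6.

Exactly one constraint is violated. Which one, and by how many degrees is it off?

Tangent(A1, RW) at R — off by 4.50°.

L = (0.00, 0.00) ✓; L.y = 0.00, V.y = 0.00 ✓; |LV| = 33.60 ✓; ∠(JV, VL) = 90.00° ✓; |JV| = 8.700 ✓; bearing(J→R) − bearing(J→V) = 104.0° ✓; |JR| = 8.700 ✓; ∠(JR, RW) = 94.50° ✗; |RW| = 26.60 ✓.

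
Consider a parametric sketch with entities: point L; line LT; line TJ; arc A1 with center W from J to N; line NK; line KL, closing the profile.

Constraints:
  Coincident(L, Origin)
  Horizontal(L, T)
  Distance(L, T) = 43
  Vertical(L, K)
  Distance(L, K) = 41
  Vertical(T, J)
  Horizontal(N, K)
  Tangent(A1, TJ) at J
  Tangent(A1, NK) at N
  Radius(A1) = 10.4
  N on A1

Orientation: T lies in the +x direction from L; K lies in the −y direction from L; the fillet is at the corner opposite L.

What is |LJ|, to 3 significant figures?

52.8

The virtual corner opposite L is at (43.0, -41.0). The tangent condition forces WJ to be normal to TJ and A1 meets NK tangentially, so WN is at right angles to NK, with radius 10.4, so the center W sits 10.4 in from both sides at W = (32.6, -30.6). That places the tangent points at J = (43.0, -30.6) on TJ and N = (32.6, -41.0) on NK. Then |LJ| = |J − L| = 52.8.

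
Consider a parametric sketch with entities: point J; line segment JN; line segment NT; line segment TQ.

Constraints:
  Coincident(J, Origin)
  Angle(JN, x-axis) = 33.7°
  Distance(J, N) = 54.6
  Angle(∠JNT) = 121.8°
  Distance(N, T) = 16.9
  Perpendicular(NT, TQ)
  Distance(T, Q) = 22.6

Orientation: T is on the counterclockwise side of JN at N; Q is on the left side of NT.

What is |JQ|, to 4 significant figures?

51.50

J is at the origin; JN runs at 33.7° with length 54.6, so N = 54.6·(cos 33.7°, sin 33.7°) = (45.42, 30.29). ∠JNT = 121.8°, so NT runs at 33.7° + (180° − 121.8°) = 91.90° from the x-axis; with |NT| = 16.9, T = N + 16.9·(cos 91.90°, sin 91.90°) = (44.86, 47.19). The perpendicularity gives TQ at right angles to NT; with |TQ| = 22.6 on the left of NT, Q = T + 22.6·(-0.9995, -0.03316) = (22.28, 46.44). Then |JQ| = |Q − J| = 51.50.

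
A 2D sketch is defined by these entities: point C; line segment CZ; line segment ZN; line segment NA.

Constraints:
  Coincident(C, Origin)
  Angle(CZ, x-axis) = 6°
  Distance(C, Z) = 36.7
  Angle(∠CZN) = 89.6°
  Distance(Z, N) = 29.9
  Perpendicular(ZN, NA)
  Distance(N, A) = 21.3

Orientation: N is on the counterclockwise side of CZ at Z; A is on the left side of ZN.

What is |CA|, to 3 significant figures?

33.4

∠CZN = 89.6°, so ZN runs at 6.0° + (180° − 89.6°) = 96.4° from the x-axis; with |ZN| = 29.9, N = Z + 29.9·(cos 96.4°, sin 96.4°) = (33.2, 33.5). ZN ⟂ NA; with |NA| = 21.3 on the left of ZN, A = N + 21.3·(-0.994, -0.111) = (12.0, 31.2). Then |CA| = |A − C| = 33.4.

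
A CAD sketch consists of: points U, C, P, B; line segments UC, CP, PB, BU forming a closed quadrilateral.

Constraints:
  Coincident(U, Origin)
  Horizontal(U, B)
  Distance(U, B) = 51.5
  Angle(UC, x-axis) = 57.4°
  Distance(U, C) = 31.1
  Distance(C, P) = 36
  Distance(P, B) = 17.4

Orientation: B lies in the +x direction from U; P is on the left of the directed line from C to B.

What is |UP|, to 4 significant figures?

54.51

U is at the origin; U and B share the same y with |UB| = 51.5 and B in +x, so B = (51.5, 0). UC runs at 57.4° with |UC| = 31.1, so C = (16.76, 26.20). P is determined by |CP| = 36.0 and |PB| = 17.4 together: it lies at the intersection of circle(C, 36.0) and circle(B, 17.4). With |CB| = 43.52, the foot of the radical line on CB is 33.17 from C and the perpendicular offset is √(36.0² − 33.17²) = 13.99. Taking the left-of-CB solution: P = (51.66, 17.40).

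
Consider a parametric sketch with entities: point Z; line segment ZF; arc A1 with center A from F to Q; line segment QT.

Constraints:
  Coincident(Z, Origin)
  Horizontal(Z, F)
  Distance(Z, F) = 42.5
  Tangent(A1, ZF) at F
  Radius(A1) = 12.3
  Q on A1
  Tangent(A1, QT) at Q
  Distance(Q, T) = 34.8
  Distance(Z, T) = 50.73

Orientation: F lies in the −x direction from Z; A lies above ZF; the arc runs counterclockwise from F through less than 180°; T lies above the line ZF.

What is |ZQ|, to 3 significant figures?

32.0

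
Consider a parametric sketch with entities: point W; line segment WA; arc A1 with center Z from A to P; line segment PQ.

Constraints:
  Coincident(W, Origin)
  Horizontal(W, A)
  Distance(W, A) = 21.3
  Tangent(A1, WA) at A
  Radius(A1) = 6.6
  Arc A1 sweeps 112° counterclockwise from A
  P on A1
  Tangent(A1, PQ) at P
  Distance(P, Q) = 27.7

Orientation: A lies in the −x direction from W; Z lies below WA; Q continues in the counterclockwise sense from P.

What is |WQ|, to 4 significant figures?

38.71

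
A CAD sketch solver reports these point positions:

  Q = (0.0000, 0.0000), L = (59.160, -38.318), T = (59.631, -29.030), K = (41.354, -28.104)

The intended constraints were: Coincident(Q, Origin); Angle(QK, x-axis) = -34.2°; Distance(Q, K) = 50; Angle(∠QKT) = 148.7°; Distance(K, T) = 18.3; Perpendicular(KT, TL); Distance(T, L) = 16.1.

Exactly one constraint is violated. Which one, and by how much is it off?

Distance(T, L) = 16.1 — off by 6.80.

Q = (0.00, 0.00) ✓; QK at -34.20° ✓; |QK| = 50.00 ✓; ∠QKT = 148.7° ✓; |KT| = 18.30 ✓; ∠(KT, TL) = 90.00° ✓; |TL| = 9.300 ✗.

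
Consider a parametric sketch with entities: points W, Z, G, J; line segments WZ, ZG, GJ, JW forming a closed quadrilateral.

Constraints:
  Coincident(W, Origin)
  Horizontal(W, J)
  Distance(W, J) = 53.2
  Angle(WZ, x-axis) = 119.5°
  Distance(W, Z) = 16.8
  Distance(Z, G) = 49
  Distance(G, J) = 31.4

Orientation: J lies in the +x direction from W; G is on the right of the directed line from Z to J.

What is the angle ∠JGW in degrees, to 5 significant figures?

110.27°

Checks: |ZG| = 49.00 ✓; |GJ| = 31.40 ✓.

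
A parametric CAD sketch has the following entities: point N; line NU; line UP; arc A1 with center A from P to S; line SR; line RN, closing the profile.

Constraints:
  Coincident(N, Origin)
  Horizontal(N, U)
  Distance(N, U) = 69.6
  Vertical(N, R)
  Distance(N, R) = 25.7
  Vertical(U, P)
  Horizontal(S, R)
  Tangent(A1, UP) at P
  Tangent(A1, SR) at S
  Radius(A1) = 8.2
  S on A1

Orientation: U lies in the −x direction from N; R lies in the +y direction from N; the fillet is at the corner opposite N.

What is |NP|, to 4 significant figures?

71.77

N is at the origin; NU is horizontal with |NU| = 69.6 and U on the −x side, so U = (-69.60, 0.000). N and R share the same x with |NR| = 25.7 and R on the +y side, so R = (0.000, 25.70). The virtual corner opposite N is at (-69.60, 25.70). Tangency of A1 to UP means the radius AP is perpendicular to UP and tangency of A1 to SR means the radius AS is perpendicular to SR, with radius 8.2, so the center A sits 8.2 in from both sides at A = (-61.40, 17.50). That places the tangent points at P = (-69.60, 17.50) on UP and S = (-61.40, 25.70) on SR. Then |NP| = |P − N| = 71.77.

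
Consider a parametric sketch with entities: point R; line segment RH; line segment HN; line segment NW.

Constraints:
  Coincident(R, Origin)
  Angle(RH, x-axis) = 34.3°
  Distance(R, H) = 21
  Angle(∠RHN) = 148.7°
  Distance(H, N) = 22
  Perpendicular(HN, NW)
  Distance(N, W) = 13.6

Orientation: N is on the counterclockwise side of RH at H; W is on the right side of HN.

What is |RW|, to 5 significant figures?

46.864

R is at the origin; RH runs at 34.3° with length 21.0, so H = 21.0·(cos 34.3°, sin 34.3°) = (17.348, 11.834). ∠RHN = 148.7°, so HN runs at 34.3° + (180° − 148.7°) = 65.600° from the x-axis; with |HN| = 22.0, N = H + 22.0·(cos 65.600°, sin 65.600°) = (26.436, 31.869). The perpendicularity gives NW at right angles to HN; with |NW| = 13.6 on the right of HN, W = N + 13.6·(0.91068, -0.41310) = (38.822, 26.251). Then |RW| = |W − R| = 46.864.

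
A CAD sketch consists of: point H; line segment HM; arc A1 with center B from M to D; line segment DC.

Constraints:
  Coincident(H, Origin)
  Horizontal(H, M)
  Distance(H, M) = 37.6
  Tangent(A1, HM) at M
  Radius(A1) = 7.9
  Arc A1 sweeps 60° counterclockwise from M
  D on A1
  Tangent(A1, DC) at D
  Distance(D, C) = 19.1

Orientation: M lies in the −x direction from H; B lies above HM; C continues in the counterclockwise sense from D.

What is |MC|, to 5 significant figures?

26.241

On A1, M sits at bearing -90° from B; a 60° counterclockwise sweep puts D at bearing -30°, so D = B + 7.9·(cos -30°, sin -30°) = (-30.758, 3.9500). Tangency of A1 to DC means the radius BD is perpendicular to DC, so DC runs along (−sin -30°, cos -30°); with |DC| = 19.1, C = (-21.208, 20.491). Then |MC| = |C − M| = 26.241.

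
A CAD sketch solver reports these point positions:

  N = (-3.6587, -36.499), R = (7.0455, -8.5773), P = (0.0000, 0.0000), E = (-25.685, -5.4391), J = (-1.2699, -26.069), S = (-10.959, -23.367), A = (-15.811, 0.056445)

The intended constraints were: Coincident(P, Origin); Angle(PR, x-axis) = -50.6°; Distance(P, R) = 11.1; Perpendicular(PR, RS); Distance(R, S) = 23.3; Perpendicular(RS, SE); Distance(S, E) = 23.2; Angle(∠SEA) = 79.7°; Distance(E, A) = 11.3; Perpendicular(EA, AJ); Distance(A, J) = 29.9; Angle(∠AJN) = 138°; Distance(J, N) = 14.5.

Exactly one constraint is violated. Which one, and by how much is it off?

Distance(J, N) = 14.5 — off by 3.80.

P = (0.00, 0.00) ✓; PR at -50.60° ✓; |PR| = 11.10 ✓; ∠(PR, RS) = 90.00° ✓; |RS| = 23.30 ✓; ∠(RS, SE) = 90.00° ✓; |SE| = 23.20 ✓; ∠SEA = 79.70° ✓; |EA| = 11.30 ✓; ∠(EA, AJ) = 90.00° ✓; |AJ| = 29.90 ✓; ∠AJN = 138.0° ✓; |JN| = 10.70 ✗.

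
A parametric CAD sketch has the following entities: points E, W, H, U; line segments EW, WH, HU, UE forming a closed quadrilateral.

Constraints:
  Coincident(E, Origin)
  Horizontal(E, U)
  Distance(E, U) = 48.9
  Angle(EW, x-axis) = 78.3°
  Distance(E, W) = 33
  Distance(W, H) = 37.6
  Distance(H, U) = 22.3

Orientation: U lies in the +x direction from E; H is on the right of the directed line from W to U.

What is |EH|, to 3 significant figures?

26.6

Checks: E.y = 0.00, U.y = 0.00 ✓; |WH| = 37.60 ✓; |HU| = 22.30 ✓.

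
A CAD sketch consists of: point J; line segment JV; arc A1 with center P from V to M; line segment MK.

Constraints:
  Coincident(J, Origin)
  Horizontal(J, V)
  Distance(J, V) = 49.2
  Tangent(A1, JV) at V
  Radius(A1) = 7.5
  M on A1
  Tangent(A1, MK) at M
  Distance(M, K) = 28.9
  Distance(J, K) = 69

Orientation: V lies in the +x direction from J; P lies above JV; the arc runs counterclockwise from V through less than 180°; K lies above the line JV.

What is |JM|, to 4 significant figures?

57.09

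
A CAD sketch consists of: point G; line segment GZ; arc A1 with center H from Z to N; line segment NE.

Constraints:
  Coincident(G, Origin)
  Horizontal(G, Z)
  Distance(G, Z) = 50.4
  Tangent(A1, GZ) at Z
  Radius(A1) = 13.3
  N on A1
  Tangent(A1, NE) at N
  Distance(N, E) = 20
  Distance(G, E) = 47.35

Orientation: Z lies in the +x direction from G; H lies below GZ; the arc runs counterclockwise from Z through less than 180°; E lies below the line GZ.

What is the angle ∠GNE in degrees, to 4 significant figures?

101.8°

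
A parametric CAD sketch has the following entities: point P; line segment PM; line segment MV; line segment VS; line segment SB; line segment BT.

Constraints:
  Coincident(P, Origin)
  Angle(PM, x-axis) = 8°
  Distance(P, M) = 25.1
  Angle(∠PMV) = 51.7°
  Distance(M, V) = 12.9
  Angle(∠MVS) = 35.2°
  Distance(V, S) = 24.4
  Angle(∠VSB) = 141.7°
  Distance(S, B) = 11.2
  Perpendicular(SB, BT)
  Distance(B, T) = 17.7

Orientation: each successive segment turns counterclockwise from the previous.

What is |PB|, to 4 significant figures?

34.35

∠MVS = 35.2° gives VS at -78.90° from the x-axis; with |VS| = 24.4, S = (20.23, -11.54). ∠VSB = 141.7° gives SB at -40.60° from the x-axis; with |SB| = 11.2, B = (28.73, -18.83). Then |PB| = |B − P| = 34.35.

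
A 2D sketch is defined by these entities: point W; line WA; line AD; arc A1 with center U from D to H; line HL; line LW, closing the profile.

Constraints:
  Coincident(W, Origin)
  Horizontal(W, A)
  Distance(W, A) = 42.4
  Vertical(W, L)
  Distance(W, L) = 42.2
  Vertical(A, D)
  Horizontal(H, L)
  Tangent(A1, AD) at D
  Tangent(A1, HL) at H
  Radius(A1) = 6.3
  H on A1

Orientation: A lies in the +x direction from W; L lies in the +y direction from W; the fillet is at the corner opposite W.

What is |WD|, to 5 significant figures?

55.557

The virtual corner opposite W is at (42.400, 42.200). The tangent condition forces UD to be normal to AD and since A1 is tangent to HL there, UH ⟂ HL, with radius 6.3, so the center U sits 6.3 in from both sides at U = (36.100, 35.900). That places the tangent points at D = (42.400, 35.900) on AD and H = (36.100, 42.200) on HL. Then |WD| = |D − W| = 55.557.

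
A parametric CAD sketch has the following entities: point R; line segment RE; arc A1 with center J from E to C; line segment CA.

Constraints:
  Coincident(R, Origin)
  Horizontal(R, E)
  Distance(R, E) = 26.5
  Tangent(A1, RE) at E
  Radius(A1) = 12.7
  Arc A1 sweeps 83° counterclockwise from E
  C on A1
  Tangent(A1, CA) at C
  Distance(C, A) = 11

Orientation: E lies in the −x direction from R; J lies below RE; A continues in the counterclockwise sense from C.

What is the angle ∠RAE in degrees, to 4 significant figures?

29.09°

R is at the origin; RE is horizontal with |RE| = 26.5 and E on the −x side, so E = (-26.50, 0.000). Tangency of A1 to RE means the radius JE is perpendicular to RE, so J = E + (0, -12.7) = (-26.50, -12.70). On A1, E sits at bearing 90° from J; an 83° counterclockwise sweep puts C at bearing 173°, so C = J + 12.7·(cos 173°, sin 173°) = (-39.11, -11.15). Tangency of A1 to CA means the radius JC is perpendicular to CA, so CA runs along (−sin 173°, cos 173°); with |CA| = 11.0, A = (-40.45, -22.07). Then cos ∠RAE = AR·AE / (|AR||AE|), giving 29.09°.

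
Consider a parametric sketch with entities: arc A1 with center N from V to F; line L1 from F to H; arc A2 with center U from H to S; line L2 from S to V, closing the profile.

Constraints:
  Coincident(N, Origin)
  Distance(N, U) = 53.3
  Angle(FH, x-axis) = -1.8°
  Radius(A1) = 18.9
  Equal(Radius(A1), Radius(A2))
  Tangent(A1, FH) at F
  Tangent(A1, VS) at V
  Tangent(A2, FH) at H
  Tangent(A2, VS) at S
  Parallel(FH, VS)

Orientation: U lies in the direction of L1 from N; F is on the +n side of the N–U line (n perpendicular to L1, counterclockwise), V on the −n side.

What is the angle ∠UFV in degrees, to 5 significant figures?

70.476°

The slot axis is L1's direction at -1.8°, so u = (cos -1.8°, sin -1.8°) = (0.99951, -0.031411) and n = (−sin -1.8°, cos -1.8°) = (0.031411, 0.99951). N is at the origin and U lies 53.3 along u from N, so U = 53.3·u = (53.274, -1.6742). Tangency of A1 to both parallel lines with radius 18.9 puts F and V at N ± 18.9·n: F = (0.59366, 18.891), V = (-0.59366, -18.891). Then cos ∠UFV = FU·FV / (|FU||FV|), giving 70.476°.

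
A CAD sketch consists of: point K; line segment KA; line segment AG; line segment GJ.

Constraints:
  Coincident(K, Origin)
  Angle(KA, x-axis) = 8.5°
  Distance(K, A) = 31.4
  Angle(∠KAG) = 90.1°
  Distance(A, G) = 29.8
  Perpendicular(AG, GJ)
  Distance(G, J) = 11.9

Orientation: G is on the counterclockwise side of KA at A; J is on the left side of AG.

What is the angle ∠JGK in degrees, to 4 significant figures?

43.56°

∠KAG = 90.1°, so AG runs at 8.5° + (180° − 90.1°) = 98.40° from the x-axis; with |AG| = 29.8, G = A + 29.8·(cos 98.40°, sin 98.40°) = (26.70, 34.12). AG is perpendicular to GJ; with |GJ| = 11.9 on the left of AG, J = G + 11.9·(-0.9893, -0.1461) = (14.93, 32.38). Then cos ∠JGK = GJ·GK / (|GJ||GK|), giving 43.56°.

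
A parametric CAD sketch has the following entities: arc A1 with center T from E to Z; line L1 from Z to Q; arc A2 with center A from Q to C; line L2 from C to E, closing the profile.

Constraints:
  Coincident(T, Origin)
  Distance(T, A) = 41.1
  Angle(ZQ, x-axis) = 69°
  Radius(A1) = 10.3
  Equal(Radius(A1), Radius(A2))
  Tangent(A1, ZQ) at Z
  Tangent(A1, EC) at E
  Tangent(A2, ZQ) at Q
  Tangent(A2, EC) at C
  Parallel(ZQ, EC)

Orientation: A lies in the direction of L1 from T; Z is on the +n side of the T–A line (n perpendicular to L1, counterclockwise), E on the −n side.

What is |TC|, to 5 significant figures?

42.371

The slot axis is L1's direction at 69.0°, so u = (cos 69.0°, sin 69.0°) = (0.35837, 0.93358) and n = (−sin 69.0°, cos 69.0°) = (-0.93358, 0.35837). T is at the origin and A lies 41.1 along u from T, so A = 41.1·u = (14.729, 38.370). Tangency of A1 to both parallel lines with radius 10.3 puts Z and E at T ± 10.3·n: Z = (-9.6159, 3.6912), E = (9.6159, -3.6912). Equal radii place Q and C the same way about A: Q = A + 10.3·n = (5.1130, 42.061), C = A − 10.3·n = (24.345, 34.679). Then |TC| = |C − T| = 42.371.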